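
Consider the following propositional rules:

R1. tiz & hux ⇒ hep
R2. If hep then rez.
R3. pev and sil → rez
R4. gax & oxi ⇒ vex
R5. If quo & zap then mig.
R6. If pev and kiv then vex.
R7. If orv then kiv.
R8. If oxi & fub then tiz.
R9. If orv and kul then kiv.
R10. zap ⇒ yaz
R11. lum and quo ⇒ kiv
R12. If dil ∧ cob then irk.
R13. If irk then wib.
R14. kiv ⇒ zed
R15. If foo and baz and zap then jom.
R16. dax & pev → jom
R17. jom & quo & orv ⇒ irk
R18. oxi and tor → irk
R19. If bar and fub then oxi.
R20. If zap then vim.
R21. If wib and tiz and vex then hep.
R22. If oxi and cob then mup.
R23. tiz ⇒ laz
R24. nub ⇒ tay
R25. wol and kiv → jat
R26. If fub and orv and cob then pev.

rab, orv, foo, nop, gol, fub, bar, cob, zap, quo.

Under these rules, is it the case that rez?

Forward chaining from the given facts derives: mig, kiv, yaz, zed, oxi, vim, mup, pev, vex, tiz, laz.
Rules concluding rez: R2 needs hep; R3 needs sil — none of these are established.

No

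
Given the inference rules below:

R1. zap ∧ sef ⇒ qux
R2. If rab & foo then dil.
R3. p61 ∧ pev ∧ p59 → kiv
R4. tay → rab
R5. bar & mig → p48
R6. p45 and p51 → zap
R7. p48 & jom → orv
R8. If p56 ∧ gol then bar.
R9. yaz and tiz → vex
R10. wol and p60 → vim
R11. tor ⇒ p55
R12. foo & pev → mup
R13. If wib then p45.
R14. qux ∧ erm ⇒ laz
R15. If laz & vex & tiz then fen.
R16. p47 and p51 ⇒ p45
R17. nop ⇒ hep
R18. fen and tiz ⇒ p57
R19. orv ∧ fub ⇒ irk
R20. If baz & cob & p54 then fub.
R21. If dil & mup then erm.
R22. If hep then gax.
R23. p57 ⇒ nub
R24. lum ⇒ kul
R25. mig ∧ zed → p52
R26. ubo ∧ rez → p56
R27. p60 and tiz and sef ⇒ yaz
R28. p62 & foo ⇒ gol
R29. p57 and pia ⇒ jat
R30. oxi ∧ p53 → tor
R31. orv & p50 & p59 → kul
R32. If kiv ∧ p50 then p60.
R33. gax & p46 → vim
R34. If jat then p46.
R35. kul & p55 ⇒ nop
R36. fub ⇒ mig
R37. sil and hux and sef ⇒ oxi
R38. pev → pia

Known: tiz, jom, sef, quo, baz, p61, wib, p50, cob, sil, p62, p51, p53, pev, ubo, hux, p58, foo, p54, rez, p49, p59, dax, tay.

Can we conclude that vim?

Yes

kiv  (by R3: p61, pev, p59)
rab  (by R4: tay)
mup  (by R12: foo, pev)
p45  (by R13: wib)
fub  (by R20: baz, cob, p54)
p56  (by R26: ubo, rez)
gol  (by R28: p62, foo)
p60  (by R32: kiv, p50)
mig  (by R36: fub)
oxi  (by R37: sil, hux, sef)
pia  (by R38: pev)
dil  (by R2: rab, foo)
zap  (by R6: p45, p51)
bar  (by R8: p56, gol)
erm  (by R21: dil, mup)
yaz  (by R27: p60, tiz, sef)
tor  (by R30: oxi, p53)
qux  (by R1: zap, sef)
p48  (by R5: bar, mig)
orv  (by R7: p48, jom)
vex  (by R9: yaz, tiz)
p55  (by R11: tor)
laz  (by R14: qux, erm)
fen  (by R15: laz, vex, tiz)
p57  (by R18: fen, tiz)
jat  (by R29: p57, pia)
kul  (by R31: orv, p50, p59)
p46  (by R34: jat)
nop  (by R35: kul, p55)
hep  (by R17: nop)
gax  (by R22: hep)
vim  (by R33: gax, p46)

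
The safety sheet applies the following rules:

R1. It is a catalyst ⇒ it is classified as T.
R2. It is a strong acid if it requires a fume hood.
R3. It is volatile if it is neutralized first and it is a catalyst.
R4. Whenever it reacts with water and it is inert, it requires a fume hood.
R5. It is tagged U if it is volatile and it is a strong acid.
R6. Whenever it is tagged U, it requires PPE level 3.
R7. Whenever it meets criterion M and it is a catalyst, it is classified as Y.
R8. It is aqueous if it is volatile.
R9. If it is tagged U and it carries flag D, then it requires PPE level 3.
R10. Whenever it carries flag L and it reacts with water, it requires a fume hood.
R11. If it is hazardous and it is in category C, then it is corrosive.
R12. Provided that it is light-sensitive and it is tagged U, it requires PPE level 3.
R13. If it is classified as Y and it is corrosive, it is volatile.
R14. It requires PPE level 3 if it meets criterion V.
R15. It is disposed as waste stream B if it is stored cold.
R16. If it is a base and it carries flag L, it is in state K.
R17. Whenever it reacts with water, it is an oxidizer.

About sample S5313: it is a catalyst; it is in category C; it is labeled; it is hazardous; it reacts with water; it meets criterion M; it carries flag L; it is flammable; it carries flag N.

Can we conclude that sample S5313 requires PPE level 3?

Yes

By R7 (it meets criterion M, it is a catalyst): it is classified as Y.
By R10 (it carries flag L, it reacts with water): it requires a fume hood.
By R11 (it is hazardous, it is in category C): it is corrosive.
By R13 (it is classified as Y, it is corrosive): it is volatile.
By R2 (it requires a fume hood): it is a strong acid.
By R5 (it is volatile, it is a strong acid): it is tagged U.
By R6 (it is tagged U): it requires PPE level 3.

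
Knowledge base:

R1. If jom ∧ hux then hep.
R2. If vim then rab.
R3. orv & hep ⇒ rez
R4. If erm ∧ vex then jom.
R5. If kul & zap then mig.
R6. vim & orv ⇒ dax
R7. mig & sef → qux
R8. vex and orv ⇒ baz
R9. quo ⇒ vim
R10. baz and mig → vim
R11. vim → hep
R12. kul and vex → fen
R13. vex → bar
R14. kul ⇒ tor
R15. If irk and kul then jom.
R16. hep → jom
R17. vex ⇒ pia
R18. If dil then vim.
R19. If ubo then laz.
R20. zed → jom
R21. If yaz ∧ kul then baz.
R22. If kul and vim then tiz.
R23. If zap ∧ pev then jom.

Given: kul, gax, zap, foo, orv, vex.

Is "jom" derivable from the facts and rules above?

mig  (by R5: kul, zap)
baz  (by R8: vex, orv)
vim  (by R10: baz, mig)
hep  (by R11: vim)
jom  (by R16: hep)

Yes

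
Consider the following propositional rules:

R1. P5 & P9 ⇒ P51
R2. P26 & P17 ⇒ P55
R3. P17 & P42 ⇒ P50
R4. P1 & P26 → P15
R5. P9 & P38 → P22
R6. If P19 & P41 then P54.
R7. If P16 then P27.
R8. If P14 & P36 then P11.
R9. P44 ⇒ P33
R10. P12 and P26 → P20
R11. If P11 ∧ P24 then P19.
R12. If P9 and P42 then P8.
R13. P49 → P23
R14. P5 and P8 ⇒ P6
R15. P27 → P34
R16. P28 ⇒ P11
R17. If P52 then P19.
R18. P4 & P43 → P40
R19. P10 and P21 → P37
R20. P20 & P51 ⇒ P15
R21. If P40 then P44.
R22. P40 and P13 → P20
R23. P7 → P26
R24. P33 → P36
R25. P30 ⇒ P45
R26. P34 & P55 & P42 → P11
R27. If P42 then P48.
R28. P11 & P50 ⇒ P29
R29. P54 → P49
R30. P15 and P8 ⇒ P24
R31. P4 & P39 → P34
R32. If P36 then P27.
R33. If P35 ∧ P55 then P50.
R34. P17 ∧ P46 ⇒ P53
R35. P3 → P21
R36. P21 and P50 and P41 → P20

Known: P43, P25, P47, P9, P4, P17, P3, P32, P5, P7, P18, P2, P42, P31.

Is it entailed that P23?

Forward chaining from the given facts derives: P51, P50, P8, P6, P40, P44, P26, P48, P21, P55, P33, P36, P27, P34, P11, P29.
The only rule concluding P23 is R13, which needs P49; that is never established.

No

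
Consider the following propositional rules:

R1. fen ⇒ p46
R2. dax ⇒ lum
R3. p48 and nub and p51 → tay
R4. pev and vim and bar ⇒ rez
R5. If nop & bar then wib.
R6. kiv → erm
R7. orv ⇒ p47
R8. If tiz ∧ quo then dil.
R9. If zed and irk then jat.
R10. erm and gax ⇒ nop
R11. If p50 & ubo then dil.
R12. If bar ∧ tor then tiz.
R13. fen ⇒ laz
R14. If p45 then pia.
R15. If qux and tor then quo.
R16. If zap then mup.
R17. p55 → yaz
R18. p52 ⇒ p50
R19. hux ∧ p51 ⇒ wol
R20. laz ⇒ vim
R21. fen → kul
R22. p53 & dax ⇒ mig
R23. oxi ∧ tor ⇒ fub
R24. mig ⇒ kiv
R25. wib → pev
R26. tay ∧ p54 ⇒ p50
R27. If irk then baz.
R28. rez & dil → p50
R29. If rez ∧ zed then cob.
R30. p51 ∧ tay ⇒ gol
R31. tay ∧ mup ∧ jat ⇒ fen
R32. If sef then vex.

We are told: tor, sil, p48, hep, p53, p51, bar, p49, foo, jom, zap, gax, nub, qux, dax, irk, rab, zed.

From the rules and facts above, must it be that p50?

Yes

tay  (by R3: p48, nub, p51)
jat  (by R9: zed, irk)
tiz  (by R12: bar, tor)
quo  (by R15: qux, tor)
mup  (by R16: zap)
mig  (by R22: p53, dax)
kiv  (by R24: mig)
fen  (by R31: tay, mup, jat)
erm  (by R6: kiv)
dil  (by R8: tiz, quo)
nop  (by R10: erm, gax)
laz  (by R13: fen)
vim  (by R20: laz)
wib  (by R5: nop, bar)
pev  (by R25: wib)
rez  (by R4: pev, vim, bar)
p50  (by R28: rez, dil)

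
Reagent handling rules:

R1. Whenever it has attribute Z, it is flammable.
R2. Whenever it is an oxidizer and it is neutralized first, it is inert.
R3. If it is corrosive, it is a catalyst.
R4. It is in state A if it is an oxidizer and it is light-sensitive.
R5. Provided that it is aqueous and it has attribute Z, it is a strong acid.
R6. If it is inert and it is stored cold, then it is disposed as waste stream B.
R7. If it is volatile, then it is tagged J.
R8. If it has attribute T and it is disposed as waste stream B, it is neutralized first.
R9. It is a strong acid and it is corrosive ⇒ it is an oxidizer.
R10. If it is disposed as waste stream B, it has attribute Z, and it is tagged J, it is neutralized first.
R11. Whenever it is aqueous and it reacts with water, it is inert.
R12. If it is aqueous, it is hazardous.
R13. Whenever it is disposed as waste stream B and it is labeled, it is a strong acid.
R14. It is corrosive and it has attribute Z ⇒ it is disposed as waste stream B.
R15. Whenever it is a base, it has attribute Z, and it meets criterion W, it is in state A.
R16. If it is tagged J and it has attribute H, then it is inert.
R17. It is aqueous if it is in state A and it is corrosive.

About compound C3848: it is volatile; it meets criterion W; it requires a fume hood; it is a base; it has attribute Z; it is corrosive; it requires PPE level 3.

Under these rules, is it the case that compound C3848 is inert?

By R7 (it is volatile): it is tagged J.
By R14 (it is corrosive, it has attribute Z): it is disposed as waste stream B.
By R15 (it is a base, it has attribute Z, it meets criterion W): it is in state A.
By R17 (it is in state A, it is corrosive): it is aqueous.
By R5 (it is aqueous, it has attribute Z): it is a strong acid.
By R9 (it is a strong acid, it is corrosive): it is an oxidizer.
By R10 (it is disposed as waste stream B, it has attribute Z, it is tagged J): it is neutralized first.
By R2 (it is an oxidizer, it is neutralized first): it is inert.

Yes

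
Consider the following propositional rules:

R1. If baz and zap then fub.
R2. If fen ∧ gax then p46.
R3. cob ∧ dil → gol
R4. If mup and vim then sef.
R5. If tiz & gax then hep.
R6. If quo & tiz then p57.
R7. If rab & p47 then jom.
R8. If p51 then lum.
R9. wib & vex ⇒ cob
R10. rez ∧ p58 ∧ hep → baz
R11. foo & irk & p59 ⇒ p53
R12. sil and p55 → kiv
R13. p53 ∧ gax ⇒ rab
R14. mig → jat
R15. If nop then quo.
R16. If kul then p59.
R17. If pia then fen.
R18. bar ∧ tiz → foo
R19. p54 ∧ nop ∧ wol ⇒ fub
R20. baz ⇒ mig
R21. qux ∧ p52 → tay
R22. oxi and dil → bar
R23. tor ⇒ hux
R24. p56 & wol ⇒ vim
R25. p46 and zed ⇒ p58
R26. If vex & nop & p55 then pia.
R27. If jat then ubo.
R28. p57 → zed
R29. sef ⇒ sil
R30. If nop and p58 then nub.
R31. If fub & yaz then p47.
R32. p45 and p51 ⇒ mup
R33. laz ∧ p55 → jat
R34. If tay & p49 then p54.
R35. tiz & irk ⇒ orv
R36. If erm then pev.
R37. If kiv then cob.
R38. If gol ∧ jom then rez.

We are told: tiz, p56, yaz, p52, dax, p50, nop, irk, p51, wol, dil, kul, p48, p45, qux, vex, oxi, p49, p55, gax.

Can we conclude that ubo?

Yes

hep  (by R5: tiz, gax)
quo  (by R15: nop)
p59  (by R16: kul)
tay  (by R21: qux, p52)
bar  (by R22: oxi, dil)
vim  (by R24: p56, wol)
pia  (by R26: vex, nop, p55)
mup  (by R32: p45, p51)
p54  (by R34: tay, p49)
sef  (by R4: mup, vim)
p57  (by R6: quo, tiz)
fen  (by R17: pia)
foo  (by R18: bar, tiz)
fub  (by R19: p54, nop, wol)
zed  (by R28: p57)
sil  (by R29: sef)
p47  (by R31: fub, yaz)
p46  (by R2: fen, gax)
p53  (by R11: foo, irk, p59)
kiv  (by R12: sil, p55)
rab  (by R13: p53, gax)
p58  (by R25: p46, zed)
cob  (by R37: kiv)
gol  (by R3: cob, dil)
jom  (by R7: rab, p47)
rez  (by R38: gol, jom)
baz  (by R10: rez, p58, hep)
mig  (by R20: baz)
jat  (by R14: mig)
ubo  (by R27: jat)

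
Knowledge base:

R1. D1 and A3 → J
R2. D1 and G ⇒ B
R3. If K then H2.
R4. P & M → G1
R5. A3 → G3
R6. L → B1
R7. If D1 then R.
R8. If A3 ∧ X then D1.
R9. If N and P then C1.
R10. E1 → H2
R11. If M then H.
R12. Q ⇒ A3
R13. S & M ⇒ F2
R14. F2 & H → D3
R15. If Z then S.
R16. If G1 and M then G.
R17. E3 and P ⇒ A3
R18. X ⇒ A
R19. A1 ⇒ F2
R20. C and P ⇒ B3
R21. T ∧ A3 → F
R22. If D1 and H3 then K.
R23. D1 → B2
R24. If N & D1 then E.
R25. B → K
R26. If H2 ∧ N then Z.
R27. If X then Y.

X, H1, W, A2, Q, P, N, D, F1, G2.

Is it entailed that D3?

Forward chaining from the given facts derives: C1, A3, A, Y, G3, D1, B2, E, J, R.
The only rule concluding D3 is R14, which needs F2; that is never established.

No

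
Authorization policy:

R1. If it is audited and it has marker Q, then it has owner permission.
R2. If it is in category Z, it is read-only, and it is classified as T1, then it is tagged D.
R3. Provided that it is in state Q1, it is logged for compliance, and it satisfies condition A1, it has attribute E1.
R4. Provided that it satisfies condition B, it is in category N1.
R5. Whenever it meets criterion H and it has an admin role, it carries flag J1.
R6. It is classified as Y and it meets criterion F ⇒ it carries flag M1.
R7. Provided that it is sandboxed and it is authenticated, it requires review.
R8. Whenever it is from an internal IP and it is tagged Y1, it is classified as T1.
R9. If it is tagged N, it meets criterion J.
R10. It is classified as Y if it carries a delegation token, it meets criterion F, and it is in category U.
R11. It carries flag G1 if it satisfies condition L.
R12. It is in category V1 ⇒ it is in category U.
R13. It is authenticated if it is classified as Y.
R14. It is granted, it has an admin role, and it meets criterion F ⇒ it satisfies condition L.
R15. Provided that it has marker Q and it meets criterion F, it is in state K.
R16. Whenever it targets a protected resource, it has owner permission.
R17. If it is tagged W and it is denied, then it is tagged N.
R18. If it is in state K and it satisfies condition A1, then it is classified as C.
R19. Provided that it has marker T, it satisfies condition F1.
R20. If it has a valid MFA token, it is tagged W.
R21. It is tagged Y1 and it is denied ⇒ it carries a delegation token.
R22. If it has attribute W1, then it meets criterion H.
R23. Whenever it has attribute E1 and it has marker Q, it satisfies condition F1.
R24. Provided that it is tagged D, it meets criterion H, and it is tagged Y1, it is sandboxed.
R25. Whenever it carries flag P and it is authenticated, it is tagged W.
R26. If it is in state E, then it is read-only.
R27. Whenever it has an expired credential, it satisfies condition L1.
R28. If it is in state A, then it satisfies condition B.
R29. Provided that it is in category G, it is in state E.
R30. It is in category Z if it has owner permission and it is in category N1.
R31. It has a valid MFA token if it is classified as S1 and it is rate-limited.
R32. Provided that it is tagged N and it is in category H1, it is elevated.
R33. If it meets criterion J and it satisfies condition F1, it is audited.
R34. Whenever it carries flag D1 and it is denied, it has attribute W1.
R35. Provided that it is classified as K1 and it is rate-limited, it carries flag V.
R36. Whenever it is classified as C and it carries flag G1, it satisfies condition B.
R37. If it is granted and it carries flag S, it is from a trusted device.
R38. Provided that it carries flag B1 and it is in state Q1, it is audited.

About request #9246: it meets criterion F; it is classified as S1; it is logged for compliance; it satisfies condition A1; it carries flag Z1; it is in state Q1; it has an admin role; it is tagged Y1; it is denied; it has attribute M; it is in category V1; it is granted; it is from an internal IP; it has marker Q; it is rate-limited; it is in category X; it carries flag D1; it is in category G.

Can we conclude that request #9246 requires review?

Yes

By R3 (it is in state Q1, it is logged for compliance, it satisfies condition A1): it has attribute E1.
By R8 (it is from an internal IP, it is tagged Y1): it is classified as T1.
By R12 (it is in category V1): it is in category U.
By R14 (it is granted, it has an admin role, it meets criterion F): it satisfies condition L.
By R15 (it has marker Q, it meets criterion F): it is in state K.
By R18 (it is in state K, it satisfies condition A1): it is classified as C.
By R21 (it is tagged Y1, it is denied): it carries a delegation token.
By R23 (it has attribute E1, it has marker Q): it satisfies condition F1.
By R29 (it is in category G): it is in state E.
By R31 (it is classified as S1, it is rate-limited): it has a valid MFA token.
By R34 (it carries flag D1, it is denied): it has attribute W1.
By R10 (it carries a delegation token, it meets criterion F, it is in category U): it is classified as Y.
By R11 (it satisfies condition L): it carries flag G1.
By R13 (it is classified as Y): it is authenticated.
By R20 (it has a valid MFA token): it is tagged W.
By R22 (it has attribute W1): it meets criterion H.
By R26 (it is in state E): it is read-only.
By R36 (it is classified as C, it carries flag G1): it satisfies condition B.
By R4 (it satisfies condition B): it is in category N1.
By R17 (it is tagged W, it is denied): it is tagged N.
By R9 (it is tagged N): it meets criterion J.
By R33 (it meets criterion J, it satisfies condition F1): it is audited.
By R1 (it is audited, it has marker Q): it has owner permission.
By R30 (it has owner permission, it is in category N1): it is in category Z.
By R2 (it is in category Z, it is read-only, it is classified as T1): it is tagged D.
By R24 (it is tagged D, it meets criterion H, it is tagged Y1): it is sandboxed.
By R7 (it is sandboxed, it is authenticated): it requires review.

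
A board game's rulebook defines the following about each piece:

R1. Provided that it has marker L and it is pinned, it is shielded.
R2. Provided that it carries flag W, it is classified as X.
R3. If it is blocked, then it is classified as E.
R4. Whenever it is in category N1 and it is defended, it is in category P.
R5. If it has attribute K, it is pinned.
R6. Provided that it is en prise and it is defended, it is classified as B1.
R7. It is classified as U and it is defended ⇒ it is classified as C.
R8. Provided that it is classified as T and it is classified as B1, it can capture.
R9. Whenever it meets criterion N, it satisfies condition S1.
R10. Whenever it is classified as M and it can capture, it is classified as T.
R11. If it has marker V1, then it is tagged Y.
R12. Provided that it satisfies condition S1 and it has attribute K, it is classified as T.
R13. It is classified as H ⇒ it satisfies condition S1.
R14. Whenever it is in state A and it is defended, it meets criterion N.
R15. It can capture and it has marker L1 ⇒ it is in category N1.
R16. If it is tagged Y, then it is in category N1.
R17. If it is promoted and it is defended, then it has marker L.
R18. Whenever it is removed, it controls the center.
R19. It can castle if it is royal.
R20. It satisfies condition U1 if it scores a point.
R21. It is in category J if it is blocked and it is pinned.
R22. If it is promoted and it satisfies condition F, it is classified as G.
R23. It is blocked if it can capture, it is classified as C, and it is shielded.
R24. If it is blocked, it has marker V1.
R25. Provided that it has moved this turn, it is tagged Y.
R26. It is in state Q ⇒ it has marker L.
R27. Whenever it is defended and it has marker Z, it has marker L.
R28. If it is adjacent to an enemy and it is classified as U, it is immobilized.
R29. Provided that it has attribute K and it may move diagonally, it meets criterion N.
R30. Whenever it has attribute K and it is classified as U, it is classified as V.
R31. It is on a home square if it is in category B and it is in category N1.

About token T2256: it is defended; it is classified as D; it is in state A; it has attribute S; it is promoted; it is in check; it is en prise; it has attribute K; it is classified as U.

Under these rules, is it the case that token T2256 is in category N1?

By R5 (it has attribute K): it is pinned.
By R6 (it is en prise, it is defended): it is classified as B1.
By R7 (it is classified as U, it is defended): it is classified as C.
By R14 (it is in state A, it is defended): it meets criterion N.
By R17 (it is promoted, it is defended): it has marker L.
By R1 (it has marker L, it is pinned): it is shielded.
By R9 (it meets criterion N): it satisfies condition S1.
By R12 (it satisfies condition S1, it has attribute K): it is classified as T.
By R8 (it is classified as T, it is classified as B1): it can capture.
By R23 (it can capture, it is classified as C, it is shielded): it is blocked.
By R24 (it is blocked): it has marker V1.
By R11 (it has marker V1): it is tagged Y.
By R16 (it is tagged Y): it is in category N1.

Yes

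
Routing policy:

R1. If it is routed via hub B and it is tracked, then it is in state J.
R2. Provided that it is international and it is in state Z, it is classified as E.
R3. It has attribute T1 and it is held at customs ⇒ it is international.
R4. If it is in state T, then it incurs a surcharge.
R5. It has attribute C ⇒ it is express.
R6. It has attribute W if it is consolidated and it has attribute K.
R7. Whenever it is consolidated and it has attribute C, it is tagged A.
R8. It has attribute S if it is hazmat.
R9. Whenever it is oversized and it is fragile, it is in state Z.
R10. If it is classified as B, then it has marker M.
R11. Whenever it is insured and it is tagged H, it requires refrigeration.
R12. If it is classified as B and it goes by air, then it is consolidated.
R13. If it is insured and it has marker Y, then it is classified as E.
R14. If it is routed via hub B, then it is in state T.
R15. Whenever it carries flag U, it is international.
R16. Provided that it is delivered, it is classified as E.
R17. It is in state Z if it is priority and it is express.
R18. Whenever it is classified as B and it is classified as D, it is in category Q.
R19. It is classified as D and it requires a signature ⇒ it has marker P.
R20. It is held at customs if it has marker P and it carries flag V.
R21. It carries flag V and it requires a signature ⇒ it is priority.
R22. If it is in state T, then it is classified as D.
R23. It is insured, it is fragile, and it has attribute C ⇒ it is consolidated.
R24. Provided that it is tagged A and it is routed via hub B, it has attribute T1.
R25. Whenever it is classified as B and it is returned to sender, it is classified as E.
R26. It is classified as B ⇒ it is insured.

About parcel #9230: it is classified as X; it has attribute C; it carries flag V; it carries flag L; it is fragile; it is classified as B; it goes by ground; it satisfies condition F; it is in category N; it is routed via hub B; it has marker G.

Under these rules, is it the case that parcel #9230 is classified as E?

Forward chaining from the given facts derives: is express, has marker M, is in state T, is classified as D, is insured, incurs a surcharge, is in category Q, is consolidated, is tagged A, has attribute T1.
Rules concluding "it is classified as E": R2 needs "it is international"; R13 needs "it has marker Y"; R16 needs "it is delivered"; R25 needs "it is returned to sender" — none of these are established.

No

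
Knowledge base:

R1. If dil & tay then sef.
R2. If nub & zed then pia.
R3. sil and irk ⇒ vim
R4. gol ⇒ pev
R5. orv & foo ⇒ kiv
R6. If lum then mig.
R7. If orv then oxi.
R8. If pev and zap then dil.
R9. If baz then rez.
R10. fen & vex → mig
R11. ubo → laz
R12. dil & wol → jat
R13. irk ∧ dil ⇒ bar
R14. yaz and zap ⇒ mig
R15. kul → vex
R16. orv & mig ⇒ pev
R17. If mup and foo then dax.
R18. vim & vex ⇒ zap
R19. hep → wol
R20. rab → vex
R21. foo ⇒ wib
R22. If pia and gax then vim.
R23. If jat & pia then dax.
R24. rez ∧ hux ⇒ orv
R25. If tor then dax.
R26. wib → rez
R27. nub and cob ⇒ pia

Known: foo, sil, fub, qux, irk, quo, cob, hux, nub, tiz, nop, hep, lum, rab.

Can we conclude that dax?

Yes

vim  (by R3: sil, irk)
mig  (by R6: lum)
wol  (by R19: hep)
vex  (by R20: rab)
wib  (by R21: foo)
rez  (by R26: wib)
pia  (by R27: nub, cob)
zap  (by R18: vim, vex)
orv  (by R24: rez, hux)
pev  (by R16: orv, mig)
dil  (by R8: pev, zap)
jat  (by R12: dil, wol)
dax  (by R23: jat, pia)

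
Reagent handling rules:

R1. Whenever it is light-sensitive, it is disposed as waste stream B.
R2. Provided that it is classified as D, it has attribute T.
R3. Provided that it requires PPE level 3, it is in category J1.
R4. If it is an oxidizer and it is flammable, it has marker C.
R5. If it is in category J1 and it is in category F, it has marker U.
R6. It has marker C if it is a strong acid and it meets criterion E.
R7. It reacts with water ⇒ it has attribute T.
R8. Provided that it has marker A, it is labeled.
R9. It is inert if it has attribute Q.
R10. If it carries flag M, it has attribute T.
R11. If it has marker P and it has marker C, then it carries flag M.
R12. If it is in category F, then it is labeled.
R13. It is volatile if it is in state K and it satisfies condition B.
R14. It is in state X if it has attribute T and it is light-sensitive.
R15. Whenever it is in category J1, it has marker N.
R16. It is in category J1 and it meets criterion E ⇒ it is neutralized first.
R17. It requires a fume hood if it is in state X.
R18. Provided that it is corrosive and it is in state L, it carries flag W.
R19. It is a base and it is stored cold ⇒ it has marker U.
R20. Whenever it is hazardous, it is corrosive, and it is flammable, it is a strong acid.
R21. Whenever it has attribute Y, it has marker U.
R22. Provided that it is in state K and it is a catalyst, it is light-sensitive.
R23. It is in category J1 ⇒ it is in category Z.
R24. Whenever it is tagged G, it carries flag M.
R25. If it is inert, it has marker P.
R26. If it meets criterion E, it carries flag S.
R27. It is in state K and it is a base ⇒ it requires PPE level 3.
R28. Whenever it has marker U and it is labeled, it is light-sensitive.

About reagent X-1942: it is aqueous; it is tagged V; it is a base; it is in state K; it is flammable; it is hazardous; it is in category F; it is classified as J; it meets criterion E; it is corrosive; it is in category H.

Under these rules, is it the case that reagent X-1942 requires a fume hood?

Forward chaining from the given facts derives: is labeled, is a strong acid, carries flag S, requires PPE level 3, is in category J1, has marker U, has marker C, has marker N, is neutralized first, is in category Z, is light-sensitive, is disposed as waste stream B.
The only rule concluding "it requires a fume hood" is R17, which needs "it is in state X"; that is never established.

No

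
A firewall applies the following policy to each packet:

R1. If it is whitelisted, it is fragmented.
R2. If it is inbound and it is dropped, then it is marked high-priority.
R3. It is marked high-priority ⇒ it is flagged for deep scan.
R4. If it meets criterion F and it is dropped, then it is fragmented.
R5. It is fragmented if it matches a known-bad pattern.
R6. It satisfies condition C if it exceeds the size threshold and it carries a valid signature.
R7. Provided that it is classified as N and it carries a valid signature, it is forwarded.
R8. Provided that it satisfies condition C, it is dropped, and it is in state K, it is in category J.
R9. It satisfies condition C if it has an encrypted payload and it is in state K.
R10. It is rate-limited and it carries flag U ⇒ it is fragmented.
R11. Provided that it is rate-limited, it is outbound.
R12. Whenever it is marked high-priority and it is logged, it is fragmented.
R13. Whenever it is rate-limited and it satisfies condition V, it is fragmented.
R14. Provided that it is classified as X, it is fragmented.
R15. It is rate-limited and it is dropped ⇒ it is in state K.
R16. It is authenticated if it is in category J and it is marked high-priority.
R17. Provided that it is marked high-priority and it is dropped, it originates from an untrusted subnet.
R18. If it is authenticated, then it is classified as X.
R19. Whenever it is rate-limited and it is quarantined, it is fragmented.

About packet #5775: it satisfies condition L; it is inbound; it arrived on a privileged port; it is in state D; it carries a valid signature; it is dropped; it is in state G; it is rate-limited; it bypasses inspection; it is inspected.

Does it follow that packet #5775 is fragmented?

No

Forward chaining from the given facts derives: is marked high-priority, is flagged for deep scan, is outbound, is in state K, originates from an untrusted subnet.
Rules concluding "it is fragmented": R1 needs "it is whitelisted"; R4 needs "it meets criterion F"; R5 needs "it matches a known-bad pattern"; R10 needs "it carries flag U"; R12 needs "it is logged"; R13 needs "it satisfies condition V"; R14 needs "it is classified as X"; R19 needs "it is quarantined" — none of these are established.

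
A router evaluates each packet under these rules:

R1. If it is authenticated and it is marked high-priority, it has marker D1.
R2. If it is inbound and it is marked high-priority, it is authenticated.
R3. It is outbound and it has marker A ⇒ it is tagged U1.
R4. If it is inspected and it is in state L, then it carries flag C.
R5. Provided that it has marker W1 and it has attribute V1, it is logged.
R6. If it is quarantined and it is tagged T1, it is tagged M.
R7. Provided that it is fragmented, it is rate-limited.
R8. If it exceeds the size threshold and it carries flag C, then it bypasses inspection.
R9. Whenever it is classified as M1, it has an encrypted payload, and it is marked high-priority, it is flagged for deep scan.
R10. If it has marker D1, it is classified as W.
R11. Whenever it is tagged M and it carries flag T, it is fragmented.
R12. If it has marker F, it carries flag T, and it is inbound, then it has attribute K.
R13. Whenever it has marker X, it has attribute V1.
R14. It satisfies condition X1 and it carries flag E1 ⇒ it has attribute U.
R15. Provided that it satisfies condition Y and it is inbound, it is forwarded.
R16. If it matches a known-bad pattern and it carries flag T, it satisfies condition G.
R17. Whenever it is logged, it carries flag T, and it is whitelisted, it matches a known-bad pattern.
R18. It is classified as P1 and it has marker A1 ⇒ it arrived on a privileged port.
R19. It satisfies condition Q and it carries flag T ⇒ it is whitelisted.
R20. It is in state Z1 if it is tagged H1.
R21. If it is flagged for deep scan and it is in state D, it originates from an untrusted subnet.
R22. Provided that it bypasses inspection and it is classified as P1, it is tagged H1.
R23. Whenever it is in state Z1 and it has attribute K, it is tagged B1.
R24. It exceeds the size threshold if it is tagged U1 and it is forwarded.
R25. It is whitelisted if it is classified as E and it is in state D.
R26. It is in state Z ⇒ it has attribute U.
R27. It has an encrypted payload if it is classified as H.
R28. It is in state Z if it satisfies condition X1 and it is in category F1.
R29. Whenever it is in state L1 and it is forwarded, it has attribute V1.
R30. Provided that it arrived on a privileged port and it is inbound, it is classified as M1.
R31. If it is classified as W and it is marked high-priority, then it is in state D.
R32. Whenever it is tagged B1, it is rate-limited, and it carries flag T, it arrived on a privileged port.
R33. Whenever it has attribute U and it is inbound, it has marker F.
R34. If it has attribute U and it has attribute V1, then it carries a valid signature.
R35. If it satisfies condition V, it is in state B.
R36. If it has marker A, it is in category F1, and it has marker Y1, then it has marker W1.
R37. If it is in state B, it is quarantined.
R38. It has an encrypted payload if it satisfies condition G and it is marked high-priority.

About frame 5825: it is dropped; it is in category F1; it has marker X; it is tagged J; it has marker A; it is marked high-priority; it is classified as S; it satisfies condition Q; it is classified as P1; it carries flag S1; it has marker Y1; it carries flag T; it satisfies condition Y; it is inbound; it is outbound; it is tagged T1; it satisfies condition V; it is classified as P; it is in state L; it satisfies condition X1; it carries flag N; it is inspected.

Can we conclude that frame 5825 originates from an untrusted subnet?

By R2 (it is inbound, it is marked high-priority): it is authenticated.
By R3 (it is outbound, it has marker A): it is tagged U1.
By R4 (it is inspected, it is in state L): it carries flag C.
By R13 (it has marker X): it has attribute V1.
By R15 (it satisfies condition Y, it is inbound): it is forwarded.
By R19 (it satisfies condition Q, it carries flag T): it is whitelisted.
By R24 (it is tagged U1, it is forwarded): it exceeds the size threshold.
By R28 (it satisfies condition X1, it is in category F1): it is in state Z.
By R35 (it satisfies condition V): it is in state B.
By R36 (it has marker A, it is in category F1, it has marker Y1): it has marker W1.
By R37 (it is in state B): it is quarantined.
By R1 (it is authenticated, it is marked high-priority): it has marker D1.
By R5 (it has marker W1, it has attribute V1): it is logged.
By R6 (it is quarantined, it is tagged T1): it is tagged M.
By R8 (it exceeds the size threshold, it carries flag C): it bypasses inspection.
By R10 (it has marker D1): it is classified as W.
By R11 (it is tagged M, it carries flag T): it is fragmented.
By R17 (it is logged, it carries flag T, it is whitelisted): it matches a known-bad pattern.
By R22 (it bypasses inspection, it is classified as P1): it is tagged H1.
By R26 (it is in state Z): it has attribute U.
By R31 (it is classified as W, it is marked high-priority): it is in state D.
By R33 (it has attribute U, it is inbound): it has marker F.
By R7 (it is fragmented): it is rate-limited.
By R12 (it has marker F, it carries flag T, it is inbound): it has attribute K.
By R16 (it matches a known-bad pattern, it carries flag T): it satisfies condition G.
By R20 (it is tagged H1): it is in state Z1.
By R23 (it is in state Z1, it has attribute K): it is tagged B1.
By R32 (it is tagged B1, it is rate-limited, it carries flag T): it arrived on a privileged port.
By R38 (it satisfies condition G, it is marked high-priority): it has an encrypted payload.
By R30 (it arrived on a privileged port, it is inbound): it is classified as M1.
By R9 (it is classified as M1, it has an encrypted payload, it is marked high-priority): it is flagged for deep scan.
By R21 (it is flagged for deep scan, it is in state D): it originates from an untrusted subnet.

Yes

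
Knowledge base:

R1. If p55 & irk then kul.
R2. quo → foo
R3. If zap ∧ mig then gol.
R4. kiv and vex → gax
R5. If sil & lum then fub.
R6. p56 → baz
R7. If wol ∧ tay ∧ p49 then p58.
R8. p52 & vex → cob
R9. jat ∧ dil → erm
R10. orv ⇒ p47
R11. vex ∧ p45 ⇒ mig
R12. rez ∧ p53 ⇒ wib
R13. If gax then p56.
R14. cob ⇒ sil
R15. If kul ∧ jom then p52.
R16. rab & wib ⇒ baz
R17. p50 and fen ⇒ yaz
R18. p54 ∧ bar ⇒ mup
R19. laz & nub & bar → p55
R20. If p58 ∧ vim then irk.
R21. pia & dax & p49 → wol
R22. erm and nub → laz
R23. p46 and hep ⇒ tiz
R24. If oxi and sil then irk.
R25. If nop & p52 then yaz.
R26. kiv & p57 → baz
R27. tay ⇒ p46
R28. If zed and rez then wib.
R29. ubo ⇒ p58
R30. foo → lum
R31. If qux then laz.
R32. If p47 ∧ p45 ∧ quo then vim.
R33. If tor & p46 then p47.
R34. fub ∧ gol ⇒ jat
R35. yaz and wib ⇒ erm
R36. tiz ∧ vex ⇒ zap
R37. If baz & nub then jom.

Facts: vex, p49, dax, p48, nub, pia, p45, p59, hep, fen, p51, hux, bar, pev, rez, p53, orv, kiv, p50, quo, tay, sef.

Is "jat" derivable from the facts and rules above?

Yes

foo  (by R2: quo)
gax  (by R4: kiv, vex)
p47  (by R10: orv)
mig  (by R11: vex, p45)
wib  (by R12: rez, p53)
p56  (by R13: gax)
yaz  (by R17: p50, fen)
wol  (by R21: pia, dax, p49)
p46  (by R27: tay)
lum  (by R30: foo)
vim  (by R32: p47, p45, quo)
erm  (by R35: yaz, wib)
baz  (by R6: p56)
p58  (by R7: wol, tay, p49)
irk  (by R20: p58, vim)
laz  (by R22: erm, nub)
tiz  (by R23: p46, hep)
zap  (by R36: tiz, vex)
jom  (by R37: baz, nub)
gol  (by R3: zap, mig)
p55  (by R19: laz, nub, bar)
kul  (by R1: p55, irk)
p52  (by R15: kul, jom)
cob  (by R8: p52, vex)
sil  (by R14: cob)
fub  (by R5: sil, lum)
jat  (by R34: fub, gol)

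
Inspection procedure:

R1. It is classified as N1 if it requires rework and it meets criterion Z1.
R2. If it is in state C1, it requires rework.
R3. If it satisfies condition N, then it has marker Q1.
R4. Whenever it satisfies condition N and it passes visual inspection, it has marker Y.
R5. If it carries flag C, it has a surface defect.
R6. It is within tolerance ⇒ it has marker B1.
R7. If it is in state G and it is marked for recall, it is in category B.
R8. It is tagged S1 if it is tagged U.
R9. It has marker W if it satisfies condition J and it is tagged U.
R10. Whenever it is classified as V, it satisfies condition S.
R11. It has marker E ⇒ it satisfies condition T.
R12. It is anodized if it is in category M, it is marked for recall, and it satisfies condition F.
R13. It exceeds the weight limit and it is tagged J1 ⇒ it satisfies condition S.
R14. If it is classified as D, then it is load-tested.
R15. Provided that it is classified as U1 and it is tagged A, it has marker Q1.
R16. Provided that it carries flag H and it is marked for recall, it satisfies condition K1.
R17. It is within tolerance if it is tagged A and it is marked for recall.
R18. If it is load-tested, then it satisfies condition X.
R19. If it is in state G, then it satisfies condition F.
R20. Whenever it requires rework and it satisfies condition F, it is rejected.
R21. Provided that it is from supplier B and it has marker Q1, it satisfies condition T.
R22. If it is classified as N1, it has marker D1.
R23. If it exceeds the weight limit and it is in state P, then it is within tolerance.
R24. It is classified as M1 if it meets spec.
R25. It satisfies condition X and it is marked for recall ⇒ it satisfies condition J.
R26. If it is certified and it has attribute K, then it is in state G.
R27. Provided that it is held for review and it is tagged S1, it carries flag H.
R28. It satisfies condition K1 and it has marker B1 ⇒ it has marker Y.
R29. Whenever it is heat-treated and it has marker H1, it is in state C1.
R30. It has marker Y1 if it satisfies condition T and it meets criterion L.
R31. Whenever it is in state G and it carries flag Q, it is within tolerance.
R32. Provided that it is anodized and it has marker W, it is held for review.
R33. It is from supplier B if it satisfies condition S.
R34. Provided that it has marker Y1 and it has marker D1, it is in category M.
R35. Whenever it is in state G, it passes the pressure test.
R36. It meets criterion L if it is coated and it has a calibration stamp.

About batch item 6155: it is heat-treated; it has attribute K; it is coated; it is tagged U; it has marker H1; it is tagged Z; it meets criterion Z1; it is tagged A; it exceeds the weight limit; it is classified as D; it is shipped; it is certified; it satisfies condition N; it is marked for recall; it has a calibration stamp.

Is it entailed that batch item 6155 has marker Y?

No

Forward chaining from the given facts derives: has marker Q1, is tagged S1, is load-tested, is within tolerance, satisfies condition X, satisfies condition J, is in state G, is in state C1, passes the pressure test, meets criterion L, requires rework, has marker B1, is in category B, has marker W, satisfies condition F, is rejected, is classified as N1, has marker D1.
Rules concluding "it has marker Y": R4 needs "it passes visual inspection"; R28 needs "it satisfies condition K1" — none of these are established.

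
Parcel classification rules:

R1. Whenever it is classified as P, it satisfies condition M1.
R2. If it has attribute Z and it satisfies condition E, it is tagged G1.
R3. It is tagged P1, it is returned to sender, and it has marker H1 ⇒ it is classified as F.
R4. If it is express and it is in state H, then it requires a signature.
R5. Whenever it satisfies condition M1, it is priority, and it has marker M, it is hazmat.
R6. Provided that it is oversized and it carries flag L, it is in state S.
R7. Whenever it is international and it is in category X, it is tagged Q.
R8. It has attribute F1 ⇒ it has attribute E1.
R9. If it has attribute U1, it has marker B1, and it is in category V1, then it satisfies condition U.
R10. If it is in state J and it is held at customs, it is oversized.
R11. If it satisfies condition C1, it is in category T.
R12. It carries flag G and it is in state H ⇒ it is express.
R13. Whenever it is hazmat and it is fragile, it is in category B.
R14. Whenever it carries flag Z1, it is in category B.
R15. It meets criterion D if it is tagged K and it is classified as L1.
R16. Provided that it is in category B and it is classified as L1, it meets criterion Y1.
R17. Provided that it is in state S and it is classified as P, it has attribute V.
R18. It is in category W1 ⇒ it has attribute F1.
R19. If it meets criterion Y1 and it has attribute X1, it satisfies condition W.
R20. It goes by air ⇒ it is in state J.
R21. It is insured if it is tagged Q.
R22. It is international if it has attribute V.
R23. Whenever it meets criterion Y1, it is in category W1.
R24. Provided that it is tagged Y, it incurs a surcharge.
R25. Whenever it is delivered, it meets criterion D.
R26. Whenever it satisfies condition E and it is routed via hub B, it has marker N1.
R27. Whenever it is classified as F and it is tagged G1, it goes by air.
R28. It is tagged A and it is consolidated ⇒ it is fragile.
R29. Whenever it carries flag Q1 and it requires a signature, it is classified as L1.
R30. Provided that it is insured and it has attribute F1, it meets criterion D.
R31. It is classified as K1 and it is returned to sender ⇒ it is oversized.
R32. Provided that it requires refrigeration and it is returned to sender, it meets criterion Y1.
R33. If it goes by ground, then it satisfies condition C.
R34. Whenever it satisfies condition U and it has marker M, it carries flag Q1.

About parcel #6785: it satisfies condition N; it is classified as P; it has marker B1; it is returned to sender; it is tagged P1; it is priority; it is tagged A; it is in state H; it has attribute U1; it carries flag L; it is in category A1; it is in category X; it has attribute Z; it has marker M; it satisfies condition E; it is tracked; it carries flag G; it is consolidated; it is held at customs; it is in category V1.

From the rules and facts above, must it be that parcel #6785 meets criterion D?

Forward chaining from the given facts derives: satisfies condition M1, is tagged G1, is hazmat, satisfies condition U, is express, is fragile, carries flag Q1, requires a signature, is in category B, is classified as L1, meets criterion Y1, is in category W1, has attribute F1, has attribute E1.
Rules concluding "it meets criterion D": R15 needs "it is tagged K"; R25 needs "it is delivered"; R30 needs "it is insured" — none of these are established.

No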